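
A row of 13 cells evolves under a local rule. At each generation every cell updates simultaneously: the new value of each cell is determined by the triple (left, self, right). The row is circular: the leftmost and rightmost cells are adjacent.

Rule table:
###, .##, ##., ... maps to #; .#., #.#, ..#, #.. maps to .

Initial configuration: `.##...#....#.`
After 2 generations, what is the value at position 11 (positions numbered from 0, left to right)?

#

generation 1: .##.#...##...
generation 2: .##...#.##.##
position 11 holds #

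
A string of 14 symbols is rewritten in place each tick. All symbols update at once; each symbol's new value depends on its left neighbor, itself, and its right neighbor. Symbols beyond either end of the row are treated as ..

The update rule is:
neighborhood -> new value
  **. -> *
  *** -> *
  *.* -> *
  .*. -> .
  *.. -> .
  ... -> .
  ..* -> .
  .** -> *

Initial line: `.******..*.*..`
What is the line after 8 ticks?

tick 1: .******...*...
tick 2: .******.......
tick 3: .******.......  (fixed point — unchanged through tick 8)

.******.......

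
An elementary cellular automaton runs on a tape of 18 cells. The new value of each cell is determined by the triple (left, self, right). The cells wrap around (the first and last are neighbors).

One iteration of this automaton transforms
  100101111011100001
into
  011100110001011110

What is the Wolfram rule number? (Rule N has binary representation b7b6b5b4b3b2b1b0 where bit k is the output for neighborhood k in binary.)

position 6: 111 → 1  (bit 7 = 1)
position 0: 110 → 0  (bit 6 = 0)
position 4: 101 → 0  (bit 5 = 0)
position 1: 100 → 1  (bit 4 = 1)
position 5: 011 → 0  (bit 3 = 0)
position 3: 010 → 1  (bit 2 = 1)
position 2: 001 → 1  (bit 1 = 1)
position 14: 000 → 1  (bit 0 = 1)
bits b7..b0 = 10010111 = 151

151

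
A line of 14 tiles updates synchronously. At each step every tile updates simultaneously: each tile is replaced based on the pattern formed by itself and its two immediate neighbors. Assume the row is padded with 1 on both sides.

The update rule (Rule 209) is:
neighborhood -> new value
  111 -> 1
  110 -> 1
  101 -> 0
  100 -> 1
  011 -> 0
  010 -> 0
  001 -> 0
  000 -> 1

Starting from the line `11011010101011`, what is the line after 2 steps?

step 1: 11001000000001
step 2: 11100111111100

11100111111100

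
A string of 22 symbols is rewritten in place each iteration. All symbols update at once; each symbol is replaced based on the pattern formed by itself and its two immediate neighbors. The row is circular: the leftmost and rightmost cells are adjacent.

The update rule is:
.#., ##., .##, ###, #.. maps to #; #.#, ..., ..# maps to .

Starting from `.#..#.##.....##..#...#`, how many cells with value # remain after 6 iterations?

16

.##.#.###....###.##..#
.##.#.####...###.###.#
.##.#.#####..###.###.#
.##.#.######.###.###.#
.##.#.######.###.###.#  (fixed point — unchanged through iteration 6)
count of #: 16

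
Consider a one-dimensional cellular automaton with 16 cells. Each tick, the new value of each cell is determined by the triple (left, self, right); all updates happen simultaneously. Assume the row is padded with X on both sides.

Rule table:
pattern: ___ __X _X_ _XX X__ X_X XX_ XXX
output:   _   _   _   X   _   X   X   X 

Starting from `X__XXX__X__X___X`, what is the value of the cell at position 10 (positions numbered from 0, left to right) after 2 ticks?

_

tick 1: X__XXX_________X
tick 2: X__XXX_________X
position 10 holds _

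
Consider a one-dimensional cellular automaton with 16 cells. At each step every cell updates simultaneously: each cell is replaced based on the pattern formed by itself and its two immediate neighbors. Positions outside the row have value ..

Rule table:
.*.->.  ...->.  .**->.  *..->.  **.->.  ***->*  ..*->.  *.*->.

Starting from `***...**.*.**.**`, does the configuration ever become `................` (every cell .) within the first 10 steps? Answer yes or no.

step 1: .*..............
step 2: ................
all cells are . at step 2

yes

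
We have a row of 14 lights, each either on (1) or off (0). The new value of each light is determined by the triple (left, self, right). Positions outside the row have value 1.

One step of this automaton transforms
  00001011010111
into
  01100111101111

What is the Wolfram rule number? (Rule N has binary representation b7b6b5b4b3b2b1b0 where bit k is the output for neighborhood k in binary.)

233

position 12: 111 → 1  (bit 7 = 1)
position 7: 110 → 1  (bit 6 = 1)
position 5: 101 → 1  (bit 5 = 1)
position 0: 100 → 0  (bit 4 = 0)
position 6: 011 → 1  (bit 3 = 1)
position 4: 010 → 0  (bit 2 = 0)
position 3: 001 → 0  (bit 1 = 0)
position 1: 000 → 1  (bit 0 = 1)
bits b7..b0 = 11101001 = 233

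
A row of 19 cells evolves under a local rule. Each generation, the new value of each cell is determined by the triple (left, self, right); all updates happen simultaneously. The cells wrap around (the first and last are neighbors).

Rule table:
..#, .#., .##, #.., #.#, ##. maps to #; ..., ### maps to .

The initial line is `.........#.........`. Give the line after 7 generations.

generation 1: ........###........
generation 2: .......##.##.......
generation 3: ......#######......
generation 4: .....##.....##.....
generation 5: ....####...####....
generation 6: ...##..##.##..##...
generation 7: ..###############..

..###############..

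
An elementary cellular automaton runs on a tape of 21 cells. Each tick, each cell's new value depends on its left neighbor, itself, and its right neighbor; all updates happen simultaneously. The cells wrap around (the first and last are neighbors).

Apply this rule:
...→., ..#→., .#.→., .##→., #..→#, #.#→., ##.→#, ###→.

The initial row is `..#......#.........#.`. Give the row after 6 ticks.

....#...#......#.....

...#......#.........#
#...#......#.........
.#...#......#........
..#...#......#.......
...#...#......#......
....#...#......#.....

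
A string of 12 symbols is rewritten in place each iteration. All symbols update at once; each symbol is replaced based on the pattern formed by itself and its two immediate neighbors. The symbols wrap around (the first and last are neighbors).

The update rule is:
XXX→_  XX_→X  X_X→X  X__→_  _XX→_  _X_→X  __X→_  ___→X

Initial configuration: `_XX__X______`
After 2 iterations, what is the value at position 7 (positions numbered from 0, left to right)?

iteration 1: __X__X_XXXXX
iteration 2: __X__XX____X
position 7 holds _

_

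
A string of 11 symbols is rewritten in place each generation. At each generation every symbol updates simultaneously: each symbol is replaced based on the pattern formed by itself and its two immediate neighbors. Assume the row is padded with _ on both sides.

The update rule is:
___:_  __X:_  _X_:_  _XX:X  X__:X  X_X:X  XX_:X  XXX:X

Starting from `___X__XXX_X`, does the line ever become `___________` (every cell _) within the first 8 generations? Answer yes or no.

no

____X_XXXX_
_____XXXXXX
_____XXXXXX  (fixed point — unchanged through generation 8)
generation 8 is _____XXXXXX, still not uniform _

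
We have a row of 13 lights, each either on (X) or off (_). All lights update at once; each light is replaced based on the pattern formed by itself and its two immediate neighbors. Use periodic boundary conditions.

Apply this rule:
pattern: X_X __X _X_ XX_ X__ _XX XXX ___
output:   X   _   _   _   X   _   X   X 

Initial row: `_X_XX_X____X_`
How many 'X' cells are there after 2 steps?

step 1: __X__X_XXX__X
step 2: X__X__X_X_X__
count of X: 5

5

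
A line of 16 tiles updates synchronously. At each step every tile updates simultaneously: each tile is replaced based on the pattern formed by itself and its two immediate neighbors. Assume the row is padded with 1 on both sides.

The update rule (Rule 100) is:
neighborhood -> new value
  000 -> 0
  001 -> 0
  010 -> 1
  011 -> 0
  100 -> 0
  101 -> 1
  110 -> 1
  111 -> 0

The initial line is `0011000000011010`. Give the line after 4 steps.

0001000000000000

step 1: 0001000000001111
step 2: 0001000000000000
step 3: 0001000000000000  (fixed point — unchanged through step 4)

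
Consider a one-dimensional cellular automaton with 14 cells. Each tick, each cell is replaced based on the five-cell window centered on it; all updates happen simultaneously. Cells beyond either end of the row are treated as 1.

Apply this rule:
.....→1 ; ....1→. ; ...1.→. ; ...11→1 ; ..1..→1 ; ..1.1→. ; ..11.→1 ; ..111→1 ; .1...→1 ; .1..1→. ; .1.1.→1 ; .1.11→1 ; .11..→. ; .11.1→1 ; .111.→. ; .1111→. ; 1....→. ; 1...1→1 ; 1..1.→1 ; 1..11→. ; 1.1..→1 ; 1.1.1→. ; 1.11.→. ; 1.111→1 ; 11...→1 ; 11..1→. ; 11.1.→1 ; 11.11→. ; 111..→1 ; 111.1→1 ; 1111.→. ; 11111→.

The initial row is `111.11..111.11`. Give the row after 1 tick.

..1.....1.1.1.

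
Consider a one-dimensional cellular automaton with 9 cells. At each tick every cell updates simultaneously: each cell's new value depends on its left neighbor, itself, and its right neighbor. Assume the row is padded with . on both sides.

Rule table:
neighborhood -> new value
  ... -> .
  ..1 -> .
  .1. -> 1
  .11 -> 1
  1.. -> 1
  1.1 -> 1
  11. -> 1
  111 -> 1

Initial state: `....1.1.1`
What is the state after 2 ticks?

....11111
....11111

....11111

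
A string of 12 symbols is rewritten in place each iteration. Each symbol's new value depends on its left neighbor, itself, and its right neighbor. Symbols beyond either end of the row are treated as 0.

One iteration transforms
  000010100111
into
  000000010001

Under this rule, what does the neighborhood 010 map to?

At position 4 the neighborhood is 010; the next row has 0 there.

0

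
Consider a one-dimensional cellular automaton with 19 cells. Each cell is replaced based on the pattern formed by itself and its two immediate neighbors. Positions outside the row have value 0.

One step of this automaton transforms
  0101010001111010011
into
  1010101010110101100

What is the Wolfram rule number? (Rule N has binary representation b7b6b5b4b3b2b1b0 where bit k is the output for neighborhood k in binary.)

position 10: 111 → 1  (bit 7 = 1)
position 12: 110 → 0  (bit 6 = 0)
position 2: 101 → 1  (bit 5 = 1)
position 6: 100 → 1  (bit 4 = 1)
position 9: 011 → 0  (bit 3 = 0)
position 1: 010 → 0  (bit 2 = 0)
position 0: 001 → 1  (bit 1 = 1)
position 7: 000 → 0  (bit 0 = 0)
bits b7..b0 = 10110010 = 178

178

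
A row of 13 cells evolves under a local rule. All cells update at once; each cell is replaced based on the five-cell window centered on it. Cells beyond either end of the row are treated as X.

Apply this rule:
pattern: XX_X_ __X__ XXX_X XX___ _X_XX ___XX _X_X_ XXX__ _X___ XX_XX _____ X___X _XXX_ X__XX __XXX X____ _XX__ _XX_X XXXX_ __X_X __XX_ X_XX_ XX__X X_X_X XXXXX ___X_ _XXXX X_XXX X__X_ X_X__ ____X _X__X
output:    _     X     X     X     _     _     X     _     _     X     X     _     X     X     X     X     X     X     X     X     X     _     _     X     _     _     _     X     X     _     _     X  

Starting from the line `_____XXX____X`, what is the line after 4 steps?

_XXXXX_X_XXX_

XXX__XX_XX__X
_X__XXXX_X_XX
__XXX_XX_X_X_
_XXXXX_X_XXX_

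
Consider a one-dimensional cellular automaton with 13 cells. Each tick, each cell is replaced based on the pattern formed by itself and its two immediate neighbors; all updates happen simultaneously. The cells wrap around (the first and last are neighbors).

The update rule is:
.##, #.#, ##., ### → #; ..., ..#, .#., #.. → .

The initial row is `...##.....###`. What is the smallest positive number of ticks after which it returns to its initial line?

...##.....###

1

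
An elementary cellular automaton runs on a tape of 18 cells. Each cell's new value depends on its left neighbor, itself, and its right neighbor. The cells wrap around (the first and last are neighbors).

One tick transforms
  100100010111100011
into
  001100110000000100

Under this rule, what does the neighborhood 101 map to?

0

At position 8 the neighborhood is 101; the next row has 0 there.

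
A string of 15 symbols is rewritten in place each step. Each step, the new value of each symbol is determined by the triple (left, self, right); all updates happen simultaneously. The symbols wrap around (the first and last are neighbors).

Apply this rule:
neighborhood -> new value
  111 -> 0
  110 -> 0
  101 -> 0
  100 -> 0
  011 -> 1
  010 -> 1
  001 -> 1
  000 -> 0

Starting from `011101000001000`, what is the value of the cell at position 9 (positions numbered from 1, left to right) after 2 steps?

step 1: 110001000011000
step 2: 100011000110001
position 9 holds 0

0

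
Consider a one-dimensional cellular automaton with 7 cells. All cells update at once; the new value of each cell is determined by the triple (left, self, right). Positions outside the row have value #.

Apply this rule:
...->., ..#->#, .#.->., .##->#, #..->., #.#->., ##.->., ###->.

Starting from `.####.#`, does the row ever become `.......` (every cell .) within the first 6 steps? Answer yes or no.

no

.#....#
.....##
....##.
...##..
..##..#
.##..##
step 6 is .##..##, still not uniform .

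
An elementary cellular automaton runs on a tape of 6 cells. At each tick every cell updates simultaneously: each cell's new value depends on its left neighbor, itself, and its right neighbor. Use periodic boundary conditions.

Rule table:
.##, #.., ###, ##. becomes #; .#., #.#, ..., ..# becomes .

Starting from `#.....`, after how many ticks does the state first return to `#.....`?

6

.#....
..#...
...#..
....#.
.....#
#.....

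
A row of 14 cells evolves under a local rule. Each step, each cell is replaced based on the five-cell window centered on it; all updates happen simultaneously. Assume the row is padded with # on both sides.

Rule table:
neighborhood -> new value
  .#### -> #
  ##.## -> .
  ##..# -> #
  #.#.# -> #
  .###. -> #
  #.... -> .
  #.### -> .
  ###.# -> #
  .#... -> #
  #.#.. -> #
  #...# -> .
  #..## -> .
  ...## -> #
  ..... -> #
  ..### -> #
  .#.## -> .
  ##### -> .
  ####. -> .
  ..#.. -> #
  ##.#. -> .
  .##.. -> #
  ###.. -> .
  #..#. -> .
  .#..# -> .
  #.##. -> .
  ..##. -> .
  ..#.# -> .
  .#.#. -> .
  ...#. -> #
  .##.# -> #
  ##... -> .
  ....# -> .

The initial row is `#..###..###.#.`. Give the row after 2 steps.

.#.##.#.###.#.
.#..#.#..##.#.

.#..#.#..##.#.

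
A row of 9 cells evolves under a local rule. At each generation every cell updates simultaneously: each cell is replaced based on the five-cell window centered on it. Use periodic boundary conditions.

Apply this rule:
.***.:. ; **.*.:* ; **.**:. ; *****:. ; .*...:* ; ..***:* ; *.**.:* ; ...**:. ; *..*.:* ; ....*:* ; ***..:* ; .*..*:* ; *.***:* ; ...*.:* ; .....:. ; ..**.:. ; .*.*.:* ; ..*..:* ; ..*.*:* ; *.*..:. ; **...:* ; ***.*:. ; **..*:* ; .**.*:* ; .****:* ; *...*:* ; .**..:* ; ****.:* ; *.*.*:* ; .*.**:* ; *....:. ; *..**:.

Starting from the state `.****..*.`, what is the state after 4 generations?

*..*.****

generation 1: .********
generation 2: .**....*.
generation 3: ..**.****
generation 4: *..*.****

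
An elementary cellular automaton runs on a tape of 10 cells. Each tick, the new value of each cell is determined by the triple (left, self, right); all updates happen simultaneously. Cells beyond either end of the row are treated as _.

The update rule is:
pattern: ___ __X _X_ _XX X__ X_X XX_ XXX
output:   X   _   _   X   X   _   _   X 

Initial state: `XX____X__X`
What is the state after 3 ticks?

X_X___X_X_

tick 1: X_XXX__X__
tick 2: __XX_X__XX
tick 3: X_X___X_X_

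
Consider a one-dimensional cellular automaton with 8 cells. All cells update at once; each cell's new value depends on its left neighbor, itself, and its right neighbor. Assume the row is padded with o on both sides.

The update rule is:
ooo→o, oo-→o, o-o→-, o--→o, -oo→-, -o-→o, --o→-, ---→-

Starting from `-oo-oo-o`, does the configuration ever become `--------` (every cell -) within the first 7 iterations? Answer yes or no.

--o--o--
o-oo-oo-
o--o--o-
oo-oo-o-
oo--o-o-
ooo-o-o-
ooo-o-o-
iteration 7 is ooo-o-o-, still not uniform -

no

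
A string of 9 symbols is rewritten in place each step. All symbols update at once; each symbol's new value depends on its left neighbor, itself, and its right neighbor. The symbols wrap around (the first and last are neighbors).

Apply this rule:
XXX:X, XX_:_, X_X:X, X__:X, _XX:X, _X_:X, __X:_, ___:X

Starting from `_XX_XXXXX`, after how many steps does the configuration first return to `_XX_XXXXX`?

9

XX_XXXXX_
X_XXXXX_X
_XXXXX_XX
XXXXX_XX_
XXXX_XX_X
XXX_XX_XX
XX_XX_XXX
X_XX_XXXX
_XX_XXXXX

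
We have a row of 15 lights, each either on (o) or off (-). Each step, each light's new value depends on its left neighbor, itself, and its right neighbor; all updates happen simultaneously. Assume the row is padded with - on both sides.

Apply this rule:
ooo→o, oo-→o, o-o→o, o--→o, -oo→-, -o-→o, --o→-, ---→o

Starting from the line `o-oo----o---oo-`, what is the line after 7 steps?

--oo--oo-oooo-o

oo-oooo-ooo--oo
-oo-oooo-ooo--o
--oo-oooo-ooo-o
o--oo-oooo-oooo
oo--oo-oooo-ooo
-oo--oo-oooo-oo
--oo--oo-oooo-o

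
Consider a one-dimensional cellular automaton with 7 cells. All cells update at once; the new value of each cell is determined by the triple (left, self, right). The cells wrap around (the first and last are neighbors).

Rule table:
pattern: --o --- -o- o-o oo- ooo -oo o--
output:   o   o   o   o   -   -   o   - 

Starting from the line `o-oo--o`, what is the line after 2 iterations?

-oo--oo
oo--oo-

oo--oo-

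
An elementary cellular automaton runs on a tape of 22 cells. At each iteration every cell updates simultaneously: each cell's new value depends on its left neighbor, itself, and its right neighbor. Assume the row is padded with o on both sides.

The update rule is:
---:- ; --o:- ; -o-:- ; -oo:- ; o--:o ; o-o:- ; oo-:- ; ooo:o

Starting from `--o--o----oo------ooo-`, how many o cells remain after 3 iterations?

iteration 1: o--o--o-----o------o--
iteration 2: -o--o--o-----o------o-
iteration 3: --o--o--o-----o-------
count of o: 4

4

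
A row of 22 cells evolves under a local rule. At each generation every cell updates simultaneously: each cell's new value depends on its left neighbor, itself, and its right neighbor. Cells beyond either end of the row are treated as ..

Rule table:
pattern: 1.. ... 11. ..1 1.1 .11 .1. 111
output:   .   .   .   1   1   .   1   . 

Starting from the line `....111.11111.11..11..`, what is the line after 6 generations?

..11....11..11........

generation 1: ...1...1.....1...1....
generation 2: ..11..11....11..11....
generation 3: .1...1.....1...1......
generation 4: 11..11....11..11......
generation 5: ...1.....1...1........
generation 6: ..11....11..11........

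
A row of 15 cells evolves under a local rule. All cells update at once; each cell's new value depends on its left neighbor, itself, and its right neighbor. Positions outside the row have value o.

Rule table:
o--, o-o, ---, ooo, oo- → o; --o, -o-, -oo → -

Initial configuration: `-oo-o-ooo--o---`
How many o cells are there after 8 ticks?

12

o-oo-o-ooo--oo-
oo-oo-o-ooo--oo
ooo-oo-o-ooo--o
oooo-oo-o-ooo--
ooooo-oo-o-ooo-
oooooo-oo-o-ooo
ooooooo-oo-o-oo
oooooooo-oo-o-o
count of o: 12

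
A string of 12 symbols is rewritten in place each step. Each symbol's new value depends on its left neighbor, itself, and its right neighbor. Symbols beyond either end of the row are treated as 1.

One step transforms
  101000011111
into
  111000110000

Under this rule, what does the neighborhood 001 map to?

At position 6 the neighborhood is 001; the next row has 1 there.

1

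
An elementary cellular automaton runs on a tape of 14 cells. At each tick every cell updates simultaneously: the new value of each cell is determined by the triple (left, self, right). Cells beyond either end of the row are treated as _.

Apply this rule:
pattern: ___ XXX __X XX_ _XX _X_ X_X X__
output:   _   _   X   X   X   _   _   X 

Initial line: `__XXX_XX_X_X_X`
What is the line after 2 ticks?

_XX_X_XX______
XXX___XXX_____

XXX___XXX_____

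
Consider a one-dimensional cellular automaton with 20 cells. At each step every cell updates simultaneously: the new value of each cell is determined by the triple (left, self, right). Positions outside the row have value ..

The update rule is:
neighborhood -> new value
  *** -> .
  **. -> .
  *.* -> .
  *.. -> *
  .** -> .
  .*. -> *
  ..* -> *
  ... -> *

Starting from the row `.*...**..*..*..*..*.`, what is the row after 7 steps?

*****..*************

step 1: *****..*************
step 2: .....**.............
step 3: *****..*************  (repeats step 1; period 2)
step 7: *****..*************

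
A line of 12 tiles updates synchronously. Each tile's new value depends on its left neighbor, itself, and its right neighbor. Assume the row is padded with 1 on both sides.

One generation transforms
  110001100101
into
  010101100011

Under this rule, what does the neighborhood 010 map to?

0

At position 9 the neighborhood is 010; the next row has 0 there.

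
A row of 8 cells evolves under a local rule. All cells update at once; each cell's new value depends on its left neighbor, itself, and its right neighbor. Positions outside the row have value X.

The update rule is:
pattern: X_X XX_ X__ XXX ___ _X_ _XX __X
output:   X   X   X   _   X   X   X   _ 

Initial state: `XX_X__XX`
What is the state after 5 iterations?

_XXXX_X_
XX__XXXX
_XX_X___
XXXXXXX_
______XX

______XX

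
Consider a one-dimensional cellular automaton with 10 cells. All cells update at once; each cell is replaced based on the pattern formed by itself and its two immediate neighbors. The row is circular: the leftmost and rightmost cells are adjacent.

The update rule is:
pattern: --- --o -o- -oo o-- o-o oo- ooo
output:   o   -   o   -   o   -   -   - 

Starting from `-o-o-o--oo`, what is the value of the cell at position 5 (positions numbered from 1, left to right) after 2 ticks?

tick 1: -o-o-oo---
tick 2: -o-o---ooo
position 5 holds -

-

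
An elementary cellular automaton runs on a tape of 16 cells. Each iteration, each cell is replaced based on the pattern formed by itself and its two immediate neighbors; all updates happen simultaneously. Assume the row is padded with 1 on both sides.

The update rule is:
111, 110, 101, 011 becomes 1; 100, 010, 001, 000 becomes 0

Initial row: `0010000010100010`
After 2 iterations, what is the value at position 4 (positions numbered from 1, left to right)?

0000000001000001
0000000000000001
position 4 holds 0

0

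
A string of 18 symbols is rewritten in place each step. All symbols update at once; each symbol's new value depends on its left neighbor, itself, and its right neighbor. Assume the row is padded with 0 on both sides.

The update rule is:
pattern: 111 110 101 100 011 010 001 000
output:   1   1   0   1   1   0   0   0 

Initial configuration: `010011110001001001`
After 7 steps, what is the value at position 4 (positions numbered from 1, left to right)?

001011111000100100
000011111100010010
000011111110001001
000011111111000100
000011111111100010
000011111111110001
000011111111111000
position 4 holds 0

0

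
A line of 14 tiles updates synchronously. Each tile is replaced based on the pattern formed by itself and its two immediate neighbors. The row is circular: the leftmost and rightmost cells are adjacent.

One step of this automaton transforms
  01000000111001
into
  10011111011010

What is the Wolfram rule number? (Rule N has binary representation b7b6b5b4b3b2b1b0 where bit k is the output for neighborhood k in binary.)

227

position 9: 111 → 1  (bit 7 = 1)
position 10: 110 → 1  (bit 6 = 1)
position 0: 101 → 1  (bit 5 = 1)
position 2: 100 → 0  (bit 4 = 0)
position 8: 011 → 0  (bit 3 = 0)
position 1: 010 → 0  (bit 2 = 0)
position 7: 001 → 1  (bit 1 = 1)
position 3: 000 → 1  (bit 0 = 1)
bits b7..b0 = 11100011 = 227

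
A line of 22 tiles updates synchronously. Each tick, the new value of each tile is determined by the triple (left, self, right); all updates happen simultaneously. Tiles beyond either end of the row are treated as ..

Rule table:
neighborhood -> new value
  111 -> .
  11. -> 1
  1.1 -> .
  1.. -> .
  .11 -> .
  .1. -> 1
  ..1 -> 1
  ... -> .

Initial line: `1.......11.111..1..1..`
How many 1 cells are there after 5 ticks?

11

tick 1: 1......1.1...1.11.11..
tick 2: 1.....11.1..11..1..1..
tick 3: 1....1.1.1.1.1.11.11..
tick 4: 1...11.1.1.1.1..1..1..
tick 5: 1..1.1.1.1.1.1.11.11..
count of 1: 11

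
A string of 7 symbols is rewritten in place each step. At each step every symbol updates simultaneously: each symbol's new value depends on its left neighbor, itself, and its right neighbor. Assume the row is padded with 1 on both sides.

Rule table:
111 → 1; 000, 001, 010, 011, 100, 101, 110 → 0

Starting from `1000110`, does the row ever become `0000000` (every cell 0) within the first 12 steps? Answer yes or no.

yes

0000000
all cells are 0 at step 1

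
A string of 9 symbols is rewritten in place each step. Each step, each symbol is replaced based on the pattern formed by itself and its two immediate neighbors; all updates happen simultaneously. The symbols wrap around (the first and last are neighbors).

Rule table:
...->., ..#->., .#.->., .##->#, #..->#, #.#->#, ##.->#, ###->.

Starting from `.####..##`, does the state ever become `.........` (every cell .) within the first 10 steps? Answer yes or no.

no

step 1: ##..##.##
step 2: .##.####.
step 3: .####..##  (repeats step 0; period 3)
step 10: ##..##.##
step 10 is ##..##.##, still not uniform .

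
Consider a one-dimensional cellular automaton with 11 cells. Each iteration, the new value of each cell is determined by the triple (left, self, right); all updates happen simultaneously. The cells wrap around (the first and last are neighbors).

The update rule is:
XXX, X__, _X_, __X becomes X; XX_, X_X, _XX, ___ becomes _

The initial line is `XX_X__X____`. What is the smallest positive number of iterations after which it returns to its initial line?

___XXXXX__X
X_X_XXX_XXX
__X__X___XX
XXXXXXX_X__
_XXXXX__XXX
__XXX_XX_X_
_X_X_____XX
_X_XX___X__
XX___X_XXX_
__X_XX__X__
_XX___XXXX_
X__X_X_XX_X
_XXX_X_____
X_X__XX____
X_XXX__X__X
___X_XXXXX_
__XX__XXX_X
XX__XX_X__X
X_XX___XXX_
X___X_X_X__
XX_XX_X_XXX
X_____X__XX
_X___XXXX_X
_XX_X_XX__X
____X___XXX
X__XXX_X_X_
XXX_X__X_X_
_X__XXXX_X_
XXXX_XX__XX
XXX____XX_X
XX_X__X____

31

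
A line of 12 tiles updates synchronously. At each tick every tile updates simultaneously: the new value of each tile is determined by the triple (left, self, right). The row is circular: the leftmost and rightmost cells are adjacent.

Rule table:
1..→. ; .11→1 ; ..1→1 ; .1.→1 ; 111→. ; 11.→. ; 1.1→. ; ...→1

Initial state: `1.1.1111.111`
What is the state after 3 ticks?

..1.1....1..
111.1.1111.1
....1.1....1

....1.1....1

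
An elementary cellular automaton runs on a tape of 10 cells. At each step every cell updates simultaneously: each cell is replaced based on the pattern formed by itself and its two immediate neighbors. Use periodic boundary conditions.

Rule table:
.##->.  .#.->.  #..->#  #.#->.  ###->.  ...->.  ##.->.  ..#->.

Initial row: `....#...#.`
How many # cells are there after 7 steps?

step 1: .....#...#
step 2: #.....#...
step 3: .#.....#..
step 4: ..#.....#.
step 5: ...#.....#
step 6: #...#.....
step 7: .#...#....
count of #: 2

2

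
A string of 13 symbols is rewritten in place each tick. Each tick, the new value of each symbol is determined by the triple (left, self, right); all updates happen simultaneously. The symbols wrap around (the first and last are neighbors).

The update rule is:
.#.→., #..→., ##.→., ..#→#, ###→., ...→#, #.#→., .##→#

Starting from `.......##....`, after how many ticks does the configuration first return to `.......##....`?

tick 1: ########..###
tick 2: .........##..
tick 3: ##########..#
tick 4: ...........##
tick 5: .###########.
tick 6: ##...........
tick 7: #..##########
tick 8: ..##.........
tick 9: ###..########
tick 10: ....##.......
tick 11: #####..######
tick 12: ......##.....
tick 13: #######..####
tick 14: ........##...
tick 15: #########..##
tick 16: ..........##.
tick 17: ###########..
tick 18: #...........#
tick 19: ..###########
tick 20: .##..........
tick 21: ##..#########
tick 22: ...##........
tick 23: ####..#######
tick 24: .....##......
tick 25: ######..#####
tick 26: .......##....

26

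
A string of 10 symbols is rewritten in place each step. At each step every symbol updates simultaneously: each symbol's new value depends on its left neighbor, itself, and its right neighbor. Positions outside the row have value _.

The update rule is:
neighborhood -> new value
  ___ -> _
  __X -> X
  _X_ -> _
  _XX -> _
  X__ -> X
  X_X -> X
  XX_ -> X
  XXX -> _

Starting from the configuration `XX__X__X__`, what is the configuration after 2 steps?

_XXX_XX_X_
X__XX_XX_X

X__XX_XX_X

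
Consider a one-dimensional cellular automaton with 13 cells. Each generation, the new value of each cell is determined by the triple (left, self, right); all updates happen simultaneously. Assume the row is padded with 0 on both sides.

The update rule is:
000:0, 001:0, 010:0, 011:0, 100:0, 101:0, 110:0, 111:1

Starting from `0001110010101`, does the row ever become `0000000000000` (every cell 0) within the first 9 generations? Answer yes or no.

yes

0000100000000
0000000000000
all cells are 0 at generation 2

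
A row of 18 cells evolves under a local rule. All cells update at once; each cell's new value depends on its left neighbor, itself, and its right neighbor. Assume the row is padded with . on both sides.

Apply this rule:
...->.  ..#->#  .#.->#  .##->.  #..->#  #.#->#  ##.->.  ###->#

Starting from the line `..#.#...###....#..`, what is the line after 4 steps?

.#####.#.#.#..###.
#.###.########.#.#
##.#.#.######.####
..#####.####.#.##.

..#####.####.#.##.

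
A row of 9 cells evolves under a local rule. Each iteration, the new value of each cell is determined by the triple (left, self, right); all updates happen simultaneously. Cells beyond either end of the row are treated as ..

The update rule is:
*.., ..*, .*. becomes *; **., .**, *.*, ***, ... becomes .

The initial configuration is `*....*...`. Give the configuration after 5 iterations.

.....*...

**..***..
..**...*.
.*..*.***
*****....
.....*...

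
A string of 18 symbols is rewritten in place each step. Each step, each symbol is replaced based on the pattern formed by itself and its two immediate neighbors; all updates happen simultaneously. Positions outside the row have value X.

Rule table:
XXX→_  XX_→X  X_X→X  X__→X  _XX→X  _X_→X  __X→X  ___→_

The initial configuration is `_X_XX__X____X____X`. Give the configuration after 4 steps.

step 1: XXXXXXXXX__XXX__XX
step 2: ________XXXX_XXXX_
step 3: X______XX__XXX__XX
step 4: XX____XXXXXX_XXXX_

XX____XXXXXX_XXXX_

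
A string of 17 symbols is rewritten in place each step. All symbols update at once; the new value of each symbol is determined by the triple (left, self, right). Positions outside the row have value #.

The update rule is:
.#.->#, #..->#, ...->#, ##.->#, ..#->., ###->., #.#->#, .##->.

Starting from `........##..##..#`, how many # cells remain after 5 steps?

#######..##..##..
......##..##..##.
#####..##..##..##
....##..##..##...
###..##..##..###.
count of #: 10

10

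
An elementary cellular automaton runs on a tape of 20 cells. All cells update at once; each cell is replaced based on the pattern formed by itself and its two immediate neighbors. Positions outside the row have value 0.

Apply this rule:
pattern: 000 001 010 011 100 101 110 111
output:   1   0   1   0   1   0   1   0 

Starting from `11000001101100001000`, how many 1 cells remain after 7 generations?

01111100100111101111
00000110110000100001
11110010011110111101
00011011000010000101
11001001111011110101
01101100001000010101
00100111101111010101
count of 1: 12

12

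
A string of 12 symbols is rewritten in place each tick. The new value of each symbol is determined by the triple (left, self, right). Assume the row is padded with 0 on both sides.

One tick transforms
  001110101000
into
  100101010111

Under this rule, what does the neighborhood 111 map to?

1

At position 3 the neighborhood is 111; the next row has 1 there.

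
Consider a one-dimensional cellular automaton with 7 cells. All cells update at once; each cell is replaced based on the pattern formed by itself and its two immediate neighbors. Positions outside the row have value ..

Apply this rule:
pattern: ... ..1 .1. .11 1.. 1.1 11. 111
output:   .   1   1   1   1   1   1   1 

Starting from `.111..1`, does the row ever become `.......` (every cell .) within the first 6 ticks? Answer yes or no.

1111111
1111111  (fixed point — unchanged through tick 6)
tick 6 is 1111111, still not uniform .

no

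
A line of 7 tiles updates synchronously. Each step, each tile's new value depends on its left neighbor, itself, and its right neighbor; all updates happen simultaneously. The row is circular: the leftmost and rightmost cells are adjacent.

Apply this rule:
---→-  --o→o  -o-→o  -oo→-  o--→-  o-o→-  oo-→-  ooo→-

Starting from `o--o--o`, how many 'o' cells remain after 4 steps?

--oo-o-
-o---o-
oo--oo-
---o---
count of o: 1

1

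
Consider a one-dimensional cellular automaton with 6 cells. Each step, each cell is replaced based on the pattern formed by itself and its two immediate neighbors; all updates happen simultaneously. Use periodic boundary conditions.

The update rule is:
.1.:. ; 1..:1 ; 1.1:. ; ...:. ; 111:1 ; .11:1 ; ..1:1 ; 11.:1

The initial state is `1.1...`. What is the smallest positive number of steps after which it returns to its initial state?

2

step 1: ...1.1
step 2: 1.1...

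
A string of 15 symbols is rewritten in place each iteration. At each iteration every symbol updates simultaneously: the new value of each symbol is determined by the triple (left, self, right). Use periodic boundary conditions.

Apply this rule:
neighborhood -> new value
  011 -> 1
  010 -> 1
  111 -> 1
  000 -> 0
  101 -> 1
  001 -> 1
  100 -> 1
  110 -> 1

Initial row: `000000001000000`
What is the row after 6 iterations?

000000011100000
000000111110000
000001111111000
000011111111100
000111111111110
001111111111111

001111111111111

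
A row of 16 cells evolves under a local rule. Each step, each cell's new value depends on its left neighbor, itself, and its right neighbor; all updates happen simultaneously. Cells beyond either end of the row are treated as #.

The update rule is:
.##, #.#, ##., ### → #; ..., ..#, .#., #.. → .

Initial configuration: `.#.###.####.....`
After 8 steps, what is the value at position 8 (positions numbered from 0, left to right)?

#

#.#########.....
###########.....
###########.....  (fixed point — unchanged through step 8)
position 8 holds #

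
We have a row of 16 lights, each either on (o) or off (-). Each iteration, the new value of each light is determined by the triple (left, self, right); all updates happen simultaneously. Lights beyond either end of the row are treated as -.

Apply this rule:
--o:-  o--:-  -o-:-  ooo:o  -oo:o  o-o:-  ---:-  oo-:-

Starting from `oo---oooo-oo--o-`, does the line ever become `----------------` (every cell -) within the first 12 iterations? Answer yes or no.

iteration 1: o----ooo--o-----
iteration 2: -----oo---------
iteration 3: -----o----------
iteration 4: ----------------
all cells are - at iteration 4

yes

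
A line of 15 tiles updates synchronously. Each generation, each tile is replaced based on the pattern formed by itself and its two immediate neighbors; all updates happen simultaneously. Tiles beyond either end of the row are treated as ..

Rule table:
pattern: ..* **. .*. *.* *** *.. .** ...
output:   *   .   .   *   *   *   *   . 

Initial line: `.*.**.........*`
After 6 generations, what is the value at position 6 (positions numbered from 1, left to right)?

.

*.**.*.......*.
.**.*.*.....*.*
**.*.*.*...*.*.
*.*.*.*.*.*.*.*
.*.*.*.*.*.*.*.
*.*.*.*.*.*.*.*
position 6 holds .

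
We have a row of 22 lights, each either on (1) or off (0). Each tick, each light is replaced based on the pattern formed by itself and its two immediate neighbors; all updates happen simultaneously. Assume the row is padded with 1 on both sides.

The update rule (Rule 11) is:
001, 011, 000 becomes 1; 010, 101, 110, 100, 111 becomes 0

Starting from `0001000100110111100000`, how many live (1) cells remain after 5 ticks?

0110011001100100001111
0100110011001001111000
0001100110010011000011
0111001100100110011110
0100011001001100110000
count of 1: 8

8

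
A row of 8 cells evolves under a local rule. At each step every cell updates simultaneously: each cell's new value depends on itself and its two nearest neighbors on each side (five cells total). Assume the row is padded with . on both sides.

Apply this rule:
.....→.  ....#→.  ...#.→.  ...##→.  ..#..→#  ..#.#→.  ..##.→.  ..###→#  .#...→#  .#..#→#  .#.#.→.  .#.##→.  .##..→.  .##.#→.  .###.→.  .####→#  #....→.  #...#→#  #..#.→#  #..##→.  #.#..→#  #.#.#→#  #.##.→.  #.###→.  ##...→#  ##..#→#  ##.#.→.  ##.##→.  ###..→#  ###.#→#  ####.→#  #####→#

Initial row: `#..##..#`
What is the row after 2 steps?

##...###
..##.#.#

..##.#.#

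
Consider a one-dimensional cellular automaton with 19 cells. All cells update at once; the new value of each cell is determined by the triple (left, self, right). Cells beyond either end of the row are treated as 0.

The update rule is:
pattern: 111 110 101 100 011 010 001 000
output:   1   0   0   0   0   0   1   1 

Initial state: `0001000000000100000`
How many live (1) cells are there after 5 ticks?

1110011111111001111
0100101111110010110
1001000111100100000
0010011011001001111
1100100000010010110
count of 1: 7

7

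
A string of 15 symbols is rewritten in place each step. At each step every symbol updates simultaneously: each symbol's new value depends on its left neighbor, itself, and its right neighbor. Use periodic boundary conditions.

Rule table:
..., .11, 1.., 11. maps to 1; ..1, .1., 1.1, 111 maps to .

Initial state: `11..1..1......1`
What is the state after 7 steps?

..1.11111111..1

.11..1..11111.1
.111..1.1...1..
.1.11....11..11
...11111.111.11
11.1...1.1.1.11
.1..11.......1.
..1.11111111..1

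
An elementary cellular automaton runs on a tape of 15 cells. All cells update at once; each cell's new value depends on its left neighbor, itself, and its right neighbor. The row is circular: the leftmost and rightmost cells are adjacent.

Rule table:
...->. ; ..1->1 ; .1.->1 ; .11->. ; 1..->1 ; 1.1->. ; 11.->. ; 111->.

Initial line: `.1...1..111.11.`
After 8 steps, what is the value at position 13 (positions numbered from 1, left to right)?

111.1111......1
........1....1.
.......111..111
1.....1...11...
11...111.1..1.1
..1.1....1111..
.11.11..1....1.
1.....1111..111
position 13 holds 1

1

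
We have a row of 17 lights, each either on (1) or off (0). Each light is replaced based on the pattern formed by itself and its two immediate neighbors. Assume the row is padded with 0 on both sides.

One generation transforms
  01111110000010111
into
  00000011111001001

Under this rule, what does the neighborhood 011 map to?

At position 1 the neighborhood is 011; the next row has 0 there.

0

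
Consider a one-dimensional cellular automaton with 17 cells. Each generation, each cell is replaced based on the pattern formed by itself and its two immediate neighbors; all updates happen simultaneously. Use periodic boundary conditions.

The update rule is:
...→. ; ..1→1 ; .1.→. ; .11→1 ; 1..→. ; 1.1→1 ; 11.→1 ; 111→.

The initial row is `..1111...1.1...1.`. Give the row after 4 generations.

1111.1.1...1...11

generation 1: .11..1..1.1...1..
generation 2: 111.1..1.1...1...
generation 3: 1.11..1.1...1...1
generation 4: 1111.1.1...1...11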